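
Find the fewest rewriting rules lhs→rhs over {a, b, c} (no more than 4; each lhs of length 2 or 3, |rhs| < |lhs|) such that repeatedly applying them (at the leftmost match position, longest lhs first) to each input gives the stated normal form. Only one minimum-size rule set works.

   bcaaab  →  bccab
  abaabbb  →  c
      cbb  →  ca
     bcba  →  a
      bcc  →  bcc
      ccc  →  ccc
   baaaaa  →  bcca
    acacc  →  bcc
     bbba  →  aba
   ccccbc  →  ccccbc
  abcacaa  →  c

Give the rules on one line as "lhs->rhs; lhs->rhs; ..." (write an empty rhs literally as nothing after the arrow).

aa->c; aca->b; bb->a; bcb->

  | bcaaab => bccab
  | abaabbb => abcbbb => abb => aa => c
  | cbb => ca
  | bcba => a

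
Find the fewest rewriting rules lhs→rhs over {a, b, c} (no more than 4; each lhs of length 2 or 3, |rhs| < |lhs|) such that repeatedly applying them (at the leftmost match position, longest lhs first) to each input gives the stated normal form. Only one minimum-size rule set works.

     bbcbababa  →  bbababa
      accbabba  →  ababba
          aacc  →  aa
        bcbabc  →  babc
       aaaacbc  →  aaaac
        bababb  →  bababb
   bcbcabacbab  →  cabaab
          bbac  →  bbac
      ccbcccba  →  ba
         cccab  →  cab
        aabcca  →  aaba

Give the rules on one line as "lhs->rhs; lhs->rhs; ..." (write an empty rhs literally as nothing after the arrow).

  | bbcbababa => bbababa
  | accbabba => ababba
  | aacc => aa
  | bcbabc => babc

bca->ca; cb->; cc->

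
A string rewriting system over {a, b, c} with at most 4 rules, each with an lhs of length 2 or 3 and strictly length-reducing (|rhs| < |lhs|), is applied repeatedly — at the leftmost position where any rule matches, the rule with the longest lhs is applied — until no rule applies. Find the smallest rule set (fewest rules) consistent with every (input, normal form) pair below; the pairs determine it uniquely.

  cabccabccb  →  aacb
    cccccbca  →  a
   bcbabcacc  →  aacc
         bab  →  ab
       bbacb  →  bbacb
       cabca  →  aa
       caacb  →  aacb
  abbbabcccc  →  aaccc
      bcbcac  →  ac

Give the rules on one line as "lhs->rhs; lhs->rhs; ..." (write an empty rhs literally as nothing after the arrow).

bab->ab; bc->; ca->a

  | cabccabccb => abccabccb => acabccb => aabccb => aacb
  | cccccbca => ccccca => cccca => ccca => cca => ca => a
  | bcbabcacc => babcacc => abcacc => aacc
  | bab => ab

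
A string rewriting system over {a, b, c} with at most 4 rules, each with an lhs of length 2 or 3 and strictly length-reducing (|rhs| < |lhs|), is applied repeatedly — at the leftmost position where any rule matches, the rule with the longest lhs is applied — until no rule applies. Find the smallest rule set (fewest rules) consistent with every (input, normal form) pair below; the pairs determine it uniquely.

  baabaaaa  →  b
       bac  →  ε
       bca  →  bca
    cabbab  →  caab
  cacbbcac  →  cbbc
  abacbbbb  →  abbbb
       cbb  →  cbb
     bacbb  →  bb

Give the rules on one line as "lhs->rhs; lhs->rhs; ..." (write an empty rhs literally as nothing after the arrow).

aaa->b; ac->; ba->a

  | baabaaaa => aabaaaa => aaaaaa => baaa => aaa => b
  | bac => ac => ε
  | bca
  | cabbab => cabab => caab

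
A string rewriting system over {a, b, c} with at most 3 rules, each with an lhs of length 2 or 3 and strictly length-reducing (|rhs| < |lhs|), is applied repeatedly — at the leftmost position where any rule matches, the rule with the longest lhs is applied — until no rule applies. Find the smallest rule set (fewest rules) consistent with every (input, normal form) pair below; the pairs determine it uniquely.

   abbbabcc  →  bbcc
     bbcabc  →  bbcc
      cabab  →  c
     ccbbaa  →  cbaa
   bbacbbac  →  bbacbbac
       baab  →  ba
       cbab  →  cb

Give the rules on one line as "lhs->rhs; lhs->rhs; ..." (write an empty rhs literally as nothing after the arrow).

ab->; ccb->c

  | abbbabcc => bbabcc => bbcc
  | bbcabc => bbcc
  | cabab => cab => c
  | ccbbaa => cbaa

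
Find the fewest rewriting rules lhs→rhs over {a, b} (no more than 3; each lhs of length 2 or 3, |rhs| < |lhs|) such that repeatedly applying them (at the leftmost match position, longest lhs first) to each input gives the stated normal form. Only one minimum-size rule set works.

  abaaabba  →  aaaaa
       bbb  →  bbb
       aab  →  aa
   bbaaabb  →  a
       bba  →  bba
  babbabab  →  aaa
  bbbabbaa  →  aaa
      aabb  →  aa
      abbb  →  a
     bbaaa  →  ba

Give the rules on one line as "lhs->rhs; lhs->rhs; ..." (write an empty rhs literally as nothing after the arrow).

  | abaaabba => aaaabba => aaaaba => aaaaa
  | bbb
  | aab => aa
  | bbaaabb => babb => abb => ab => a

ab->a; baa->; bab->ab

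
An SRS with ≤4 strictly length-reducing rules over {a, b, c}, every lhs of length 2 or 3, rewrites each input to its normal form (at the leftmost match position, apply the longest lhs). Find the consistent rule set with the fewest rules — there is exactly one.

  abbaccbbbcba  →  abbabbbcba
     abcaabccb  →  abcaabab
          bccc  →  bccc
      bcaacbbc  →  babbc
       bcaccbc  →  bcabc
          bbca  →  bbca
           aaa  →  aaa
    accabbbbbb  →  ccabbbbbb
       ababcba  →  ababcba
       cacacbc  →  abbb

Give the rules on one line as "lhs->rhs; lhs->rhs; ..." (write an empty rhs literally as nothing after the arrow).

  | abbaccbbbcba => abbccbbbcba => abbabbbcba
  | abcaabccb => abcaabab
  | bccc
  | bcaacbbc => bcacbbc => bccbbc => babbc

ac->c; aca->cb; cbc->bb; ccb->ab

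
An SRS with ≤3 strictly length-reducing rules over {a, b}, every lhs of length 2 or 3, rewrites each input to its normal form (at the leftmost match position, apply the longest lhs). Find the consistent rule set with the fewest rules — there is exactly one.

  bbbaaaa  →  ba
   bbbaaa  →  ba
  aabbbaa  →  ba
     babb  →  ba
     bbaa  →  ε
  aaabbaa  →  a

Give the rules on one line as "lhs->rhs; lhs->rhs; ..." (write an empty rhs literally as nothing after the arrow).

  | bbbaaaa => baaaa => baaa => baa => ba
  | bbbaaa => baaa => baa => ba
  | aabbbaa => bbbaa => baa => ba
  | babb => ba

aa->; baa->ba; bb->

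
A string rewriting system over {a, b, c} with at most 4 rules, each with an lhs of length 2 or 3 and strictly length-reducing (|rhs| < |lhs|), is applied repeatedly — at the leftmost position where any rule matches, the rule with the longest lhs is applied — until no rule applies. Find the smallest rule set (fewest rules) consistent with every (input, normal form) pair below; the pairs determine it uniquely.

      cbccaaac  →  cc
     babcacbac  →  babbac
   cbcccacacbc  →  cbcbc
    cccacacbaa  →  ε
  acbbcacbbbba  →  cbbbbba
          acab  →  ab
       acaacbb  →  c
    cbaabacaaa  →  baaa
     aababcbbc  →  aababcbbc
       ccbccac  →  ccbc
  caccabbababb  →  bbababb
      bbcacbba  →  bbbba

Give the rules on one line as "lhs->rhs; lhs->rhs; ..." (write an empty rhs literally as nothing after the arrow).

acb->c; ca->; cac->; cba->c

  | cbccaaac => cbcaac => cbac => cc
  | babcacbac => babbac
  | cbcccacacbc => cbccacbc => cbcbc
  | cccacacbaa => ccacbaa => cbaa => ca => ε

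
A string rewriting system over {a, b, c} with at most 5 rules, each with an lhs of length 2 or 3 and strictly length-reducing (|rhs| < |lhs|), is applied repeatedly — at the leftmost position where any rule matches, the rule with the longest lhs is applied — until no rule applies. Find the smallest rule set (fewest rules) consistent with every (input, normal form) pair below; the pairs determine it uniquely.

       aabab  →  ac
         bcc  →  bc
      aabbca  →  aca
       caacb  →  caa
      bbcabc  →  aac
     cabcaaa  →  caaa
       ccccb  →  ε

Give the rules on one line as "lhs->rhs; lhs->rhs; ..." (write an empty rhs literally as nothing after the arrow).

  | aabab => acab => acc => ac
  | bcc => bc
  | aabbca => acbca => aca
  | caacb => caa

ab->c; bbc->aa; cb->; cc->c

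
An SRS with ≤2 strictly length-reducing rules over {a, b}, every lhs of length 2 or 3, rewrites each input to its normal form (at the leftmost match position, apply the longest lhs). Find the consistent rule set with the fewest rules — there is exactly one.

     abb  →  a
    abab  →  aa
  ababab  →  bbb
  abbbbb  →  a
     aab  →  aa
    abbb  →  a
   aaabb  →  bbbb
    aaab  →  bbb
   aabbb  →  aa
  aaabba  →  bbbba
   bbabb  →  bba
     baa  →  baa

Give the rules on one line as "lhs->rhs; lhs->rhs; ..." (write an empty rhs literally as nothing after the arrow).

aaa->bb; ab->a

  | abb => ab => a
  | abab => aab => aa
  | ababab => aabab => aaab => bbb
  | abbbbb => abbbb => abbb => abb => ab => a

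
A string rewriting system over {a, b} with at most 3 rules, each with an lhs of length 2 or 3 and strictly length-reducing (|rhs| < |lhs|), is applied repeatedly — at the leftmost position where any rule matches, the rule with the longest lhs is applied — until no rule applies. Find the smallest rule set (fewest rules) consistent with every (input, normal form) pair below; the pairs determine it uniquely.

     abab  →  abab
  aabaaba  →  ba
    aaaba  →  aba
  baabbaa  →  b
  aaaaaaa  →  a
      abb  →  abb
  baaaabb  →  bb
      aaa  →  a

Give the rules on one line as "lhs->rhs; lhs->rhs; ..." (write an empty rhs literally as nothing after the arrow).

  | abab
  | aabaaba => baaba => ba
  | aaaba => aba
  | baabbaa => bbaa => b

aa->; baa->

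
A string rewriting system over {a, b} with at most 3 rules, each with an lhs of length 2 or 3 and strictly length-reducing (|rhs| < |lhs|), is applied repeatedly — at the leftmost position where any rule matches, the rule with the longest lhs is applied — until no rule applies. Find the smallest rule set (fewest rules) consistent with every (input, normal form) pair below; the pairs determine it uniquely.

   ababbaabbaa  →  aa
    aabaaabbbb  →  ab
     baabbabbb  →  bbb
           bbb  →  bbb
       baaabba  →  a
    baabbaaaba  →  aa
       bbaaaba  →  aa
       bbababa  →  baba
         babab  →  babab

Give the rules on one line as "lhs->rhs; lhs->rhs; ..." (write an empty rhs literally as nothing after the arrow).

aab->a; baa->; bba->

  | ababbaabbaa => abaabbaa => abbaa => aa
  | aabaaabbbb => aaaabbbb => aaabbb => aabb => ab
  | baabbabbb => bbabbb => bbb
  | bbb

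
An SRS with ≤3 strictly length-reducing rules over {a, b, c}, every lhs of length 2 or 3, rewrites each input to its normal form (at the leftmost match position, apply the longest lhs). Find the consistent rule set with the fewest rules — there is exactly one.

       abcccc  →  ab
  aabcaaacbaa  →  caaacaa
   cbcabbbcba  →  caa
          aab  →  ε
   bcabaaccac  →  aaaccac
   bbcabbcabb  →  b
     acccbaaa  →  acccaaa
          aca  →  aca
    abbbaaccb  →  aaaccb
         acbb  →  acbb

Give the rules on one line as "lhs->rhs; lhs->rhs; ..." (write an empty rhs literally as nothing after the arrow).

  | abcccc => abccc => abcc => abc => ab
  | aabcaaacbaa => caaacbaa => caaacaa
  | cbcabbbcba => cbabbbcba => cabbbcba => cabbbba => cabbba => cabba => caba => caa
  | aab => ε

aab->; ba->a; bc->b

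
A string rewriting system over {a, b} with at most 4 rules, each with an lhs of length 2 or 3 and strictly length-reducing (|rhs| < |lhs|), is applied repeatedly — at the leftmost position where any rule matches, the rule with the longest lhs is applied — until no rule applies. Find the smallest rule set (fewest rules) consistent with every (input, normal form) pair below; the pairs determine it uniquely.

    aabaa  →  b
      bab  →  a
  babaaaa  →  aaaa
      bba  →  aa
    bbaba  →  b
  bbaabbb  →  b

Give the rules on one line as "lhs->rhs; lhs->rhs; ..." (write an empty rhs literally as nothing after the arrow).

  | aabaa => aba => b
  | bab => bb => a
  | babaaaa => bbaaa => aaaa
  | bba => aa

ab->b; aba->b; bb->a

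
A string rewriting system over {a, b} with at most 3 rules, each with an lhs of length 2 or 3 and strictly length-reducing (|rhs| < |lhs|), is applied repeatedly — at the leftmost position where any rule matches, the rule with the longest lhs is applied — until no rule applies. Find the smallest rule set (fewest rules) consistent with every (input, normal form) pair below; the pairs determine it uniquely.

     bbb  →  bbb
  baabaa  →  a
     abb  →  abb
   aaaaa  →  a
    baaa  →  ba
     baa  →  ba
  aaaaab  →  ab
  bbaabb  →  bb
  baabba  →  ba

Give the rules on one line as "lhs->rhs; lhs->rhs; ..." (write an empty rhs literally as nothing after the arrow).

aa->a; bab->

  | bbb
  | baabaa => babaa => aa => a
  | abb
  | aaaaa => aaaa => aaa => aa => a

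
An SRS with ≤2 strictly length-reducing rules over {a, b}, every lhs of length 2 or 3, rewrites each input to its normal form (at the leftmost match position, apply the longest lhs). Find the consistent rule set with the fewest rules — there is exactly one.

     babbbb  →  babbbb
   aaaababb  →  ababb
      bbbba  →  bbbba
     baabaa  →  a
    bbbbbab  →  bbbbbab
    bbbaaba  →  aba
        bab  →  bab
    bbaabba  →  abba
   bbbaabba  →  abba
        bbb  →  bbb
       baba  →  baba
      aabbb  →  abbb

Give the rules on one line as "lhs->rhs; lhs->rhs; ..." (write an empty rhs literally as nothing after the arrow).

aa->a; baa->aa

  | babbbb
  | aaaababb => aaababb => aababb => ababb
  | bbbba
  | baabaa => aabaa => abaa => aaa => aa => a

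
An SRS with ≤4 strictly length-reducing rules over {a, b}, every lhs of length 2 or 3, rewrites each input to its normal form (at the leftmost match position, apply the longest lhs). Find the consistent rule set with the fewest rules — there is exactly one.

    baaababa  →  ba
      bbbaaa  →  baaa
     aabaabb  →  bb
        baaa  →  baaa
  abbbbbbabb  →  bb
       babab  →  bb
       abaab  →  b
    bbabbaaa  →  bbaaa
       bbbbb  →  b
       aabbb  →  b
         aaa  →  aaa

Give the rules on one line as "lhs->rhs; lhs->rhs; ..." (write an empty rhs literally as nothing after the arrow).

ab->b; aba->; bbb->b

  | baaababa => baaba => ba
  | bbbaaa => baaa
  | aabaabb => aabb => abb => bb
  | baaa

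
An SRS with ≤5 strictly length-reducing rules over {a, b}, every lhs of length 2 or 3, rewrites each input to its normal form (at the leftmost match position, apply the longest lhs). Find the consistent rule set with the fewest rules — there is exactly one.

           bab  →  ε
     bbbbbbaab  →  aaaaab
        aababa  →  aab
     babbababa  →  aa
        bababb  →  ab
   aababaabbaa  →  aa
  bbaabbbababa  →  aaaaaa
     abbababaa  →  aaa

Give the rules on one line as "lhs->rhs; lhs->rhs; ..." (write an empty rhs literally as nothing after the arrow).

ba->; baa->b; bab->ba; bb->a

  | bab => ba => ε
  | bbbbbbaab => abbbbaab => aabbaab => aaaaab
  | aababa => aabaa => aab
  | babbababa => babababa => baababa => bbaba => aaba => aa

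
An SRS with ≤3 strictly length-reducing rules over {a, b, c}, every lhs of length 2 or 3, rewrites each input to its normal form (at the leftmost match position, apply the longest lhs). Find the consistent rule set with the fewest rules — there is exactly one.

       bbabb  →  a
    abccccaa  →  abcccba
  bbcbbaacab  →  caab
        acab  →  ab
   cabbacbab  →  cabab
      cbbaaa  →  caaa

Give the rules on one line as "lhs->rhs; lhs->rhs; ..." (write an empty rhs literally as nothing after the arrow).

  | bbabb => abb => a
  | abccccaa => abcccba
  | bbcbbaacab => cbbaacab => caacab => caab
  | acab => ab

ac->; bb->; cca->cb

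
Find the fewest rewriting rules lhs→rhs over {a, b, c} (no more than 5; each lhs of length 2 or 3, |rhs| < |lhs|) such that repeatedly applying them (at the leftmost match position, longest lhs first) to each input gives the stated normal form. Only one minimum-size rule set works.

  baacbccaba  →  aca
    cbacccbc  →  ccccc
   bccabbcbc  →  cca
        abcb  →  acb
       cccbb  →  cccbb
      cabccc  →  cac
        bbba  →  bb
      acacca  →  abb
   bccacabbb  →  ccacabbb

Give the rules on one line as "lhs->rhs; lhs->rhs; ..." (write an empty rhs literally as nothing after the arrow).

acc->a; ba->; bc->c; caa->bb

  | baacbccaba => acbccaba => acccaba => acaba => aca
  | cbacccbc => ccccbc => ccccc
  | bccabbcbc => ccabbcbc => ccabcbc => ccacbc => ccacc => cca
  | abcb => acb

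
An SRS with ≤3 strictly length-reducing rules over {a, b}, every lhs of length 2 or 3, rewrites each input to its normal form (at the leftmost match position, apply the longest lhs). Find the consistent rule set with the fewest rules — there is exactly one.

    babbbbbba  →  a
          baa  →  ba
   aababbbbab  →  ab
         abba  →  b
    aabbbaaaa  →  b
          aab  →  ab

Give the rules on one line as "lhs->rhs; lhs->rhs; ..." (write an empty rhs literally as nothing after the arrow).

  | babbbbbba => baabbbba => babbbba => baabba => babba => baaa => bb => a
  | baa => ba
  | aababbbbab => ababbbbab => abaabbab => ababbab => abaaab => abbb => aab => ab
  | abba => aaa => b

aa->a; aaa->b; bb->a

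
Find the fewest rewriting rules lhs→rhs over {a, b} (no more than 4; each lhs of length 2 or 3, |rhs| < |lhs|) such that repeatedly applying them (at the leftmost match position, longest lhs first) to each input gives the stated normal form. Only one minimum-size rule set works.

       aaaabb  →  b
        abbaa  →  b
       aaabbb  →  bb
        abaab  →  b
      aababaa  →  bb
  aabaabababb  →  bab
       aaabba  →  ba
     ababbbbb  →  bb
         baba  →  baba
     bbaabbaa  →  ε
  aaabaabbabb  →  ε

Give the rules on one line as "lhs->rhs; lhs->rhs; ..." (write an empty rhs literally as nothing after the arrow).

aa->b; abb->; bbb->

  | aaaabb => baabb => bbbb => b
  | abbaa => aa => b
  | aaabbb => babbb => bb
  | abaab => abbb => b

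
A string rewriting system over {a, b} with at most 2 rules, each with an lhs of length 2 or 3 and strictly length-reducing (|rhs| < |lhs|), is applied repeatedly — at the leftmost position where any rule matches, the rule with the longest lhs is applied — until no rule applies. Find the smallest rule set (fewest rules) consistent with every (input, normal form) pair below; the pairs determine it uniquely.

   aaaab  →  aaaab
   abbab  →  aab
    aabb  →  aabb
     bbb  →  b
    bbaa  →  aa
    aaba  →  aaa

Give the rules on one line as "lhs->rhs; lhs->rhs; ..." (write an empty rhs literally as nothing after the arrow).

ba->a; bbb->b

  | aaaab
  | abbab => abab => aab
  | aabb
  | bbb => b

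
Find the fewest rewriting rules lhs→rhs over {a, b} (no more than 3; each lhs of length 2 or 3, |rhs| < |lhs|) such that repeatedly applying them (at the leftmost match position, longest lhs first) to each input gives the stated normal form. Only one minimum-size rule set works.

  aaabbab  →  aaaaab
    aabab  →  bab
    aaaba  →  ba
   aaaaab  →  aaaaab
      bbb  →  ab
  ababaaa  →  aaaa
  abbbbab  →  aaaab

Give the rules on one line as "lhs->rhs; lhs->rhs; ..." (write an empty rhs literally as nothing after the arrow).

aba->ba; bb->a

  | aaabbab => aaaaab
  | aabab => abab => bab
  | aaaba => aaba => aba => ba
  | aaaaab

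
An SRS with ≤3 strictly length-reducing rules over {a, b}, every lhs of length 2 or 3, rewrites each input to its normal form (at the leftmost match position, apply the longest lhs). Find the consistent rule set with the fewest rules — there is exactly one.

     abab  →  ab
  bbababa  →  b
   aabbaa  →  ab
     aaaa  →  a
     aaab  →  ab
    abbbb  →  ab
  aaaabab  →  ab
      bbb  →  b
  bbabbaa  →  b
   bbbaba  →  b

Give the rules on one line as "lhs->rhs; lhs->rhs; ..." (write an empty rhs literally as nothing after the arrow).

  | abab => abb => ab
  | bbababa => bababa => bbaba => baba => bba => ba => b
  | aabbaa => abbaa => abaa => aba => ab
  | aaaa => aaa => aa => a

aa->a; ba->b; bb->b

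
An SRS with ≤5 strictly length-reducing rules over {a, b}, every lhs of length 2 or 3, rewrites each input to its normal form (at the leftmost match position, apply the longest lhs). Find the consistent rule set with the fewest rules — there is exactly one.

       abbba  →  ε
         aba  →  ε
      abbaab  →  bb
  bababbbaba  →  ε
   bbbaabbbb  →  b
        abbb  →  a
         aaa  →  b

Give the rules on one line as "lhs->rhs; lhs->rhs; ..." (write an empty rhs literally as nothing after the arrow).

aa->; aaa->b; ba->a; bbb->

  | abbba => aa => ε
  | aba => aa => ε
  | abbaab => abaab => aaab => bb
  | bababbbaba => ababbbaba => aabbbaba => bbbaba => aba => aa => ε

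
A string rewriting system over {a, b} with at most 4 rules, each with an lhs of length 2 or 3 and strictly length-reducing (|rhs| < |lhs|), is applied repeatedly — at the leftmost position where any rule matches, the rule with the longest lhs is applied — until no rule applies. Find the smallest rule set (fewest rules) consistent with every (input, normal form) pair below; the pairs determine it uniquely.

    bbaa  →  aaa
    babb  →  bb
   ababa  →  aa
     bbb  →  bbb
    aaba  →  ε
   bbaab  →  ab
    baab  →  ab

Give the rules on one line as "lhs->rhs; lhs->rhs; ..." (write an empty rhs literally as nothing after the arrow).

  | bbaa => aaa
  | babb => bb
  | ababa => bba => aa
  | bbb

aab->b; aba->b; ba->; bba->aa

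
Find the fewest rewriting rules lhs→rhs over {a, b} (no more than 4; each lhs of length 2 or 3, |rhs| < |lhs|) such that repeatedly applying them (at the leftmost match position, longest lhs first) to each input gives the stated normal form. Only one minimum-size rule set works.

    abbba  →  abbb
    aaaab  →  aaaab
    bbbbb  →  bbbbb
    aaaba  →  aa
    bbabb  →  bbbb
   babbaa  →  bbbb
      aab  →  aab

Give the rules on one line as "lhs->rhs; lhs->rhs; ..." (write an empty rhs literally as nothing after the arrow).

aba->; ba->b; baa->bb

  | abbba => abbb
  | aaaab
  | bbbbb
  | aaaba => aa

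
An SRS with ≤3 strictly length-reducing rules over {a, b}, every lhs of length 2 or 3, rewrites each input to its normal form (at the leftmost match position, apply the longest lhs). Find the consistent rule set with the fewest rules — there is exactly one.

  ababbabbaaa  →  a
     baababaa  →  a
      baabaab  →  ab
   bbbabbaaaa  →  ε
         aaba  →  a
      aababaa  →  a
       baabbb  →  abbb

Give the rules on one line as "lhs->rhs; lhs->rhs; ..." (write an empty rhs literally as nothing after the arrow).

  | ababbabbaaa => abbabbaaa => abbbaaa => abbaa => aba => a
  | baababaa => ababaa => abaa => aa => a
  | baabaab => abaab => aab => ab
  | bbbabbaaaa => bbbbaaaa => bbbaaa => bbaa => ba => ε

aa->a; ba->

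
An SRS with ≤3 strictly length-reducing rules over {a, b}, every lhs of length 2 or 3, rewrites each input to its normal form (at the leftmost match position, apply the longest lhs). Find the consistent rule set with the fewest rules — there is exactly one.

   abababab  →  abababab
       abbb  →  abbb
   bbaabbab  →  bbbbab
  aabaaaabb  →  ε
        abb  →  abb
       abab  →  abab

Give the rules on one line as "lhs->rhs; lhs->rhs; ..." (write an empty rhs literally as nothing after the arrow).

  | abababab
  | abbb
  | bbaabbab => bbbbab
  | aabaaaabb => aaaabb => aab => ε

aab->; baa->b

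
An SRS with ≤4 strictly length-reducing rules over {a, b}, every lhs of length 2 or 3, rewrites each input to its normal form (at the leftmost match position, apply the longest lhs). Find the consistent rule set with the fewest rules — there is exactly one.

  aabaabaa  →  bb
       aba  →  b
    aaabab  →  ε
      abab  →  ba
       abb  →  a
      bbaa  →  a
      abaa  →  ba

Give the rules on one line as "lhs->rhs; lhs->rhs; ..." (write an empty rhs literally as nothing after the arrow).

aa->b; aab->ba; ab->a; bba->

  | aabaabaa => baaabaa => bbabaa => baa => bb
  | aba => aa => b
  | aaabab => babab => baab => bba => ε
  | abab => aab => ba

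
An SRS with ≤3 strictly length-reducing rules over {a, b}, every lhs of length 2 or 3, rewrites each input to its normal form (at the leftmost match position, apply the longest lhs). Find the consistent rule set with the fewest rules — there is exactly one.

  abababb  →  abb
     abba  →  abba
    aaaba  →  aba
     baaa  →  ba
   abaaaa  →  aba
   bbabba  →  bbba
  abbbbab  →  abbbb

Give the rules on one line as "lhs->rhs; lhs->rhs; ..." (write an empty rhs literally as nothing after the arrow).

aa->a; bab->b

  | abababb => ababb => abb
  | abba
  | aaaba => aaba => aba
  | baaa => baa => ba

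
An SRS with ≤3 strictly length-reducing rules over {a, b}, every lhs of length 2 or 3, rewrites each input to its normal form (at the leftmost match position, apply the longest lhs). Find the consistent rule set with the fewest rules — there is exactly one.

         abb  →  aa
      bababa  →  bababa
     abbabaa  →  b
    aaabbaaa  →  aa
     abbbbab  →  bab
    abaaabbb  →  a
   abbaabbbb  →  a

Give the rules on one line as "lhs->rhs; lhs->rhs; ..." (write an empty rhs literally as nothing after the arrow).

aaa->b; bb->a

  | abb => aa
  | bababa
  | abbabaa => aaabaa => bbaa => aaa => b
  | aaabbaaa => bbbaaa => abaaa => abb => aa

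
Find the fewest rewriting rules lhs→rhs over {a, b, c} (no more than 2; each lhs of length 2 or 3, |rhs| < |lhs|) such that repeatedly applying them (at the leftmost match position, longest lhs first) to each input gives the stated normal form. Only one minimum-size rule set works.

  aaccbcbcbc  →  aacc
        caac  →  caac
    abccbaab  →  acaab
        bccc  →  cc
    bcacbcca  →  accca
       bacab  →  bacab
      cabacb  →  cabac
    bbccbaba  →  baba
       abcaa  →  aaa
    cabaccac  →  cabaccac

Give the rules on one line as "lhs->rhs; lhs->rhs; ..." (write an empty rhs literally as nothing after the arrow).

acb->ac; bc->

  | aaccbcbcbc => aaccbcbc => aaccbc => aacc
  | caac
  | abccbaab => acbaab => acaab
  | bccc => cc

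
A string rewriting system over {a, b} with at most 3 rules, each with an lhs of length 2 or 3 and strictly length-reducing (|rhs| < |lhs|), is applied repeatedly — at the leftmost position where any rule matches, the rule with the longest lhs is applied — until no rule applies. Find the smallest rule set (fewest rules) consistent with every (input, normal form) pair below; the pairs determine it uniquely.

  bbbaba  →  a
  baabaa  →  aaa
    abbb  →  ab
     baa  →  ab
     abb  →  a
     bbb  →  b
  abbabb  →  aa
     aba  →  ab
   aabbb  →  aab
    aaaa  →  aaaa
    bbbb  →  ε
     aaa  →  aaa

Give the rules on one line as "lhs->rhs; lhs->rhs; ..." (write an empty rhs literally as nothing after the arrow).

  | bbbaba => baba => bba => a
  | baabaa => abbaa => aaa
  | abbb => ab
  | baa => ab

ba->b; baa->ab; bb->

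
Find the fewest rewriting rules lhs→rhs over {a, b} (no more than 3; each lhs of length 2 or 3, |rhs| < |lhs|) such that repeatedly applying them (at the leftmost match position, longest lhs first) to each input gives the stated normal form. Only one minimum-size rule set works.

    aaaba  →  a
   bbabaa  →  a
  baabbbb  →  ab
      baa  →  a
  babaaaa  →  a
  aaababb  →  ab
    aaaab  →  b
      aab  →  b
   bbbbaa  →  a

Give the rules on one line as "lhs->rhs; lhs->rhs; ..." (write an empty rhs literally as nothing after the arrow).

  | aaaba => aba => a
  | bbabaa => babaa => baa => a
  | baabbbb => abbbb => abbb => abb => ab
  | baa => a

aa->; ba->; bb->b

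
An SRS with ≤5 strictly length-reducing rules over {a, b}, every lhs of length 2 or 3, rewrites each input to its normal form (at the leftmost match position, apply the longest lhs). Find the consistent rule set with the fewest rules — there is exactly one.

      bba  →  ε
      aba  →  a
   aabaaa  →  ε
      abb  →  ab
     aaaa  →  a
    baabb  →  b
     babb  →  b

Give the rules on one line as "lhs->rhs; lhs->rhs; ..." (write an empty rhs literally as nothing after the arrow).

  | bba => ba => ε
  | aba => a
  | aabaaa => aaa => ε
  | abb => ab

aaa->; ba->; baa->; bb->b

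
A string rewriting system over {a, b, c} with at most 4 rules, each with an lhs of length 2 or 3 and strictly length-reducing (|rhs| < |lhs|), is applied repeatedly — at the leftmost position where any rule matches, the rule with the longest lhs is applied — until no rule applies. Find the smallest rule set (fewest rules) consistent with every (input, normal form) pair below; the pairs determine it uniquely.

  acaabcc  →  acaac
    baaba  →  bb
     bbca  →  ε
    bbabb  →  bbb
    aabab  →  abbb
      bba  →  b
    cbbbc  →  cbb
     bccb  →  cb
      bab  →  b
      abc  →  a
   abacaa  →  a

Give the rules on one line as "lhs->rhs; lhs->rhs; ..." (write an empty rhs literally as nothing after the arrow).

aba->bb; ba->; bc->

  | acaabcc => acaac
  | baaba => aba => bb
  | bbca => ba => ε
  | bbabb => bbb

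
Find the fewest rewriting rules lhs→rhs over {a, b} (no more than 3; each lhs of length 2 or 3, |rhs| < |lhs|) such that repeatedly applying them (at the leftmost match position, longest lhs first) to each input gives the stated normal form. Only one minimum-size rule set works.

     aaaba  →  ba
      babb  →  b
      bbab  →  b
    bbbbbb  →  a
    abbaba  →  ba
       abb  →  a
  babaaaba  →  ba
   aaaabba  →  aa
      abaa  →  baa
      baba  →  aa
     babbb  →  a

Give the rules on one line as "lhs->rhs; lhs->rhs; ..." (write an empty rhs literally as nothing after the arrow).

ab->b; bb->a

  | aaaba => aaba => aba => ba
  | babb => bbb => ab => b
  | bbab => aab => ab => b
  | bbbbbb => abbbb => bbbb => abb => bb => a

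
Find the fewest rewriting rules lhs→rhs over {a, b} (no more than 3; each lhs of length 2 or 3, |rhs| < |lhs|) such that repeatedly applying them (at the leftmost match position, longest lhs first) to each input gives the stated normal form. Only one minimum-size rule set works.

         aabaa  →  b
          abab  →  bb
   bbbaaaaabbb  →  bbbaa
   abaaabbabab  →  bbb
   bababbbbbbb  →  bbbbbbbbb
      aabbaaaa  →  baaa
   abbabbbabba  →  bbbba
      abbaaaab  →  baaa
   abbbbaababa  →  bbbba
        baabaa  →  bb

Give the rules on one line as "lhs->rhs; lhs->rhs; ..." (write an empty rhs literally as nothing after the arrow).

  | aabaa => aba => b
  | abab => bb
  | bbbaaaaabbb => bbbaaaabb => bbbaaab => bbbaa
  | abaaabbabab => baabbabab => bababab => bbbab => bbb

ab->; aba->b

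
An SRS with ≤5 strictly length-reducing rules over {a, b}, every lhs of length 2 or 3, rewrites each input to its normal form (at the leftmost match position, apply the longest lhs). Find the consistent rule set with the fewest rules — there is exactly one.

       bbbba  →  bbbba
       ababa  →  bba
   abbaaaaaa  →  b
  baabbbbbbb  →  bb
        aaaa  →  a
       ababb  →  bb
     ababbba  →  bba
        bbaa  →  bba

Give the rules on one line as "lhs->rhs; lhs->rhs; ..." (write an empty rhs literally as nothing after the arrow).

  | bbbba
  | ababa => baba => bba
  | abbaaaaaa => abaaaaaa => baaaaaa => baaa => b
  | baabbbbbbb => babbbbbbb => babbbbbb => babbbbb => babbbb => babbb => babb => bab => bb

aa->a; aaa->; ab->b; abb->ab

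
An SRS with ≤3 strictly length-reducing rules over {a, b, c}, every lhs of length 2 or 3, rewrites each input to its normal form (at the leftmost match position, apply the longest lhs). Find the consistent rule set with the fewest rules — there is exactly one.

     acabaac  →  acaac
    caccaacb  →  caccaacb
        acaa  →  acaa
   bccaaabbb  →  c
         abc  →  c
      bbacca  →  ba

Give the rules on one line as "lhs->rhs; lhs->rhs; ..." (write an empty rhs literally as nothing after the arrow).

ab->; bac->b; bc->

  | acabaac => acaac
  | caccaacb
  | acaa
  | bccaaabbb => caaabbb => caabb => cab => c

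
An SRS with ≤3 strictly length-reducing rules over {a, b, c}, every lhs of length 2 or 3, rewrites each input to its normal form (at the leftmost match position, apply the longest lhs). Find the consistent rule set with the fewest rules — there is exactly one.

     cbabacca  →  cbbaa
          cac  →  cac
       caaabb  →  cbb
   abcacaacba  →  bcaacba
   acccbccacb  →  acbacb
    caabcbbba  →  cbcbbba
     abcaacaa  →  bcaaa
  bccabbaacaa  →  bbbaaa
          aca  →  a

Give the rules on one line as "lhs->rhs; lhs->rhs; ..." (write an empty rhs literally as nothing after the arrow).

  | cbabacca => cbbacca => cbbaa
  | cac
  | caaabb => caabb => cabb => cbb
  | abcacaacba => bcacaacba => bcaacba

ab->b; aca->a; cc->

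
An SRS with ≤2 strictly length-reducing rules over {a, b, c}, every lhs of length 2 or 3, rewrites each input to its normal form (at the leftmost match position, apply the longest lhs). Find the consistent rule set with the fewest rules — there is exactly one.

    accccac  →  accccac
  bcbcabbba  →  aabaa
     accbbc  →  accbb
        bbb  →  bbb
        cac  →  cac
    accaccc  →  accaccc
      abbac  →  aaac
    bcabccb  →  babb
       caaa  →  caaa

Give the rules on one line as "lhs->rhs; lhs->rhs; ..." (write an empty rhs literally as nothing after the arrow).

  | accccac
  | bcbcabbba => bbcabbba => bbabbba => aabbba => aabaa
  | accbbc => accbb
  | bbb

bba->aa; bc->b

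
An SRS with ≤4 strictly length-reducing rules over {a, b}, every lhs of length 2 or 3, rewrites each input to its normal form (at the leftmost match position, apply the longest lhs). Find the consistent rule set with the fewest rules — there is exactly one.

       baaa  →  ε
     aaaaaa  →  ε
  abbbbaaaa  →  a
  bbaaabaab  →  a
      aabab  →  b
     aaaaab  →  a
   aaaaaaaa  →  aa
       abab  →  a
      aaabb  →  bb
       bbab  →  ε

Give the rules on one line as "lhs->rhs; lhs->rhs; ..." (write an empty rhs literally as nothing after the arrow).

  | baaa => aaa => ε
  | aaaaaa => aaa => ε
  | abbbbaaaa => bbbaaaa => bbaaaa => baaaa => aaaa => a
  | bbaaabaab => baaabaab => aaabaab => baab => aab => a

aaa->; ab->; aba->aa; ba->a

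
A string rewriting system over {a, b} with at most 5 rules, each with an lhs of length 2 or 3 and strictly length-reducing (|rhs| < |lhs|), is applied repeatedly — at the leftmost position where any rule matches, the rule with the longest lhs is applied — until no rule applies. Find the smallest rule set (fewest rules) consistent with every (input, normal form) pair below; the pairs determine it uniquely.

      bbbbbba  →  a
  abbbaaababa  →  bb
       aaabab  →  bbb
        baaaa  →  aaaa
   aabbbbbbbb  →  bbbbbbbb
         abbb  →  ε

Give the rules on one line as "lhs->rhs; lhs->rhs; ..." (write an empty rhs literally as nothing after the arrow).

  | bbbbbba => bbbbba => bbbba => bbba => bba => ba => a
  | abbbaaababa => babaaababa => abaaababa => bbaababa => baababa => aababa => abbba => baba => aba => bb
  | aaabab => aabbb => abab => bbb
  | baaaa => aaaa

ab->; aba->bb; abb->ba; ba->a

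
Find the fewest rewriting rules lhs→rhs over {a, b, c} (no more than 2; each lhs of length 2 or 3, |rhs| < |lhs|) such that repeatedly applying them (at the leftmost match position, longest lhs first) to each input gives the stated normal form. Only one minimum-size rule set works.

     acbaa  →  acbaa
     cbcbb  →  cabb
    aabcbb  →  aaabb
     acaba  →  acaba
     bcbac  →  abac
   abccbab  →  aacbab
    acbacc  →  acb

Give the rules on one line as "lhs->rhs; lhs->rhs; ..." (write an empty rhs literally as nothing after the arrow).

acc->; bc->a

  | acbaa
  | cbcbb => cabb
  | aabcbb => aaabb
  | acaba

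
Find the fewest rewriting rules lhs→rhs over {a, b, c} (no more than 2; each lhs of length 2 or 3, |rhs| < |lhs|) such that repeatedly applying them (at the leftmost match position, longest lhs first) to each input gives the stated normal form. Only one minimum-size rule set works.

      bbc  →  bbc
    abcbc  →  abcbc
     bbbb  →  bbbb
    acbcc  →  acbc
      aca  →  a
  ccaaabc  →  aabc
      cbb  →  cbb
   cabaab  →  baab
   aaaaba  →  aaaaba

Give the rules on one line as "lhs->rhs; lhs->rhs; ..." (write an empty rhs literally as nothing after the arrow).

  | bbc
  | abcbc
  | bbbb
  | acbcc => acbc

ca->; cc->c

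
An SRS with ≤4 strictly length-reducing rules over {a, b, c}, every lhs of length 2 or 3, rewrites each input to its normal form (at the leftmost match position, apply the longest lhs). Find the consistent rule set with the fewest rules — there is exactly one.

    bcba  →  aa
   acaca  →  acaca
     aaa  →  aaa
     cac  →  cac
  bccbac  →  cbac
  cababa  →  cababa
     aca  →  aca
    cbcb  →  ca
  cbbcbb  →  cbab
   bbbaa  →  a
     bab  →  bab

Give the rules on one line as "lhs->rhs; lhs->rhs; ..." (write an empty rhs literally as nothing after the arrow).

bba->c; bc->; bcb->a

  | bcba => aa
  | acaca
  | aaa
  | cac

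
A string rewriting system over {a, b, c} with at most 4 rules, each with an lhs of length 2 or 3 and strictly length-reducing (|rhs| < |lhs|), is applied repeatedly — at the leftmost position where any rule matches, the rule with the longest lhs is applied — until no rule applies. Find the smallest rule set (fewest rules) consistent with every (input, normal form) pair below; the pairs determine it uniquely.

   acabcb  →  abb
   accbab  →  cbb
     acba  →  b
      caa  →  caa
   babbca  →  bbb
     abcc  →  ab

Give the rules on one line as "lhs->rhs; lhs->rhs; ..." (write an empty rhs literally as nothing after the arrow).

ac->; ba->b; bc->b

  | acabcb => abcb => abb
  | accbab => cbab => cbb
  | acba => ba => b
  | caa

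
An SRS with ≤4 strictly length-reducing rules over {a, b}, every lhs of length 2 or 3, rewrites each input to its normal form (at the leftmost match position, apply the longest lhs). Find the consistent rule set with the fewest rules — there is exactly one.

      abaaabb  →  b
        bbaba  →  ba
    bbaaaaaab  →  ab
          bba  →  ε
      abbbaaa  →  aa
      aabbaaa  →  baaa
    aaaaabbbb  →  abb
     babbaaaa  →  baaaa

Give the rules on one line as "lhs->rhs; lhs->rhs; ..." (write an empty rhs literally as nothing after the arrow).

aab->bb; aba->; bba->; bbb->b

  | abaaabb => aabb => bbb => b
  | bbaba => ba
  | bbaaaaaab => aaaaab => aaabb => abbb => ab
  | bba => ε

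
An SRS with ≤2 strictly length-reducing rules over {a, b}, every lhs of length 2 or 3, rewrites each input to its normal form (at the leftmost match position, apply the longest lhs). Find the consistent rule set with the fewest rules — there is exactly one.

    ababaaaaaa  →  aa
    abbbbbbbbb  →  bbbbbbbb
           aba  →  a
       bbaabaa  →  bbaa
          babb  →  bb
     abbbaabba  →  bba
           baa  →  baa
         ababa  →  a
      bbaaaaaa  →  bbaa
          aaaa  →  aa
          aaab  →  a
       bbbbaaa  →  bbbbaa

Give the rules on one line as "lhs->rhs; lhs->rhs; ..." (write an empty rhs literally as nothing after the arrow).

  | ababaaaaaa => abaaaaaa => aaaaaa => aaaaa => aaaa => aaa => aa
  | abbbbbbbbb => bbbbbbbb
  | aba => a
  | bbaabaa => bbaaa => bbaa

aaa->aa; ab->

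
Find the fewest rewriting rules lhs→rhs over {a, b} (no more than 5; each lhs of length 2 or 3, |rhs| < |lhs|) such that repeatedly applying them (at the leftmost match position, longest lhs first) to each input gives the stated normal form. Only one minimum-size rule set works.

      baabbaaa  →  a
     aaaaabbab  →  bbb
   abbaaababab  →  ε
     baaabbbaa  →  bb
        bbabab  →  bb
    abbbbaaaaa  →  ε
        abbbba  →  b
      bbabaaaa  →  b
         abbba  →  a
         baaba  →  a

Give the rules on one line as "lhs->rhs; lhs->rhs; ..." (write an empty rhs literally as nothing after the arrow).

  | baabbaaa => abbaaa => aaaa => baa => a
  | aaaaabbab => baaabbab => aabbab => bbbab => bbb
  | abbaaababab => aaaababab => baababab => ababab => abab => ab => ε
  | baaabbbaa => aabbbaa => bbbbaa => bbba => bb

aa->b; ab->; abb->a; ba->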